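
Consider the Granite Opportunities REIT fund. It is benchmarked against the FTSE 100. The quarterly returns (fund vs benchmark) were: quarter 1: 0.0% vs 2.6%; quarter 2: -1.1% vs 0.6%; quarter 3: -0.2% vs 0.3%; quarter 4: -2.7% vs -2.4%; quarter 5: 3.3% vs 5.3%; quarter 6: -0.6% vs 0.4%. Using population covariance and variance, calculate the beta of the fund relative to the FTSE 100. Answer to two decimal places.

0.73

r̄p = -0.2167%,  r̄m = 1.1333%
Cov = Σ(rp − r̄p)(rm − r̄m) / 6 = 4.0806
Var(rm) = Σ(rm − r̄m)² / 6 = 5.5856
β = Cov / Var = 4.0806 / 5.5856 = 0.7306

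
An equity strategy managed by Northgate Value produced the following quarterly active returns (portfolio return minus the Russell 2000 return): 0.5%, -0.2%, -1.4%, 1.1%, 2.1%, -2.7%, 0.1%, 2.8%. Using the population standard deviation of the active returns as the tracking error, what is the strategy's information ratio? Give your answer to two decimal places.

0.17

r̄ = (0.5 − 0.2 − 1.4 + 1.1 + 2.1 − 2.7 + 0.1 + 2.8) / 8 = 2.30 / 8 = 0.2875%
Population std dev = √[22.3488 / 8] = 1.6714%
IR = r̄ / tracking error = 0.2875 / 1.6714 = 0.1720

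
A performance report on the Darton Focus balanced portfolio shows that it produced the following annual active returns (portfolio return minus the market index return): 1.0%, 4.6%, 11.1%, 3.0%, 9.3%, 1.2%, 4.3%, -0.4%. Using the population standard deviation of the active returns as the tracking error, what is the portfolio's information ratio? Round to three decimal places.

Mean return μ = 34.10 / 8 = 4.2625%
Σ(r − μ)² = 115.5988; population σ = √(115.5988/8) = 3.8013%
IR = μ / tracking error = 4.2625 / 3.8013 = 1.1213

1.121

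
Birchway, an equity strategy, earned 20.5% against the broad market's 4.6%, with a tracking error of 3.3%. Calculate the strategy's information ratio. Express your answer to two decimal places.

IR = (Rp − Rb) / TE = (20.5% − 4.6%) / 3.3% = 15.90% / 3.3% = 4.8182

4.82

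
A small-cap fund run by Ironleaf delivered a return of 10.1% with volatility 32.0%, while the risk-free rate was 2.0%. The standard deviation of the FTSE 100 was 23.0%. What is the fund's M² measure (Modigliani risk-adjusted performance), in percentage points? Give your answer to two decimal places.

Sharpe = (Rp − Rf) / σp = (10.1% − 2.0%) / 32.0% = 0.2531
M² = Rf + Sharpe × σm = 2.0% + 0.2531 × 23.0% = 7.8213%

7.82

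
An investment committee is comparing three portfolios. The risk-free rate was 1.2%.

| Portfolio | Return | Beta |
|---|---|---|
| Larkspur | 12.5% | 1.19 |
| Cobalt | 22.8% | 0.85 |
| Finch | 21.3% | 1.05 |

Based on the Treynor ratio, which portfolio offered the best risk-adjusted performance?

Larkspur: Treynor = (12.5% − 1.2%) / 1.19 = 9.496
Cobalt: Treynor = (22.8% − 1.2%) / 0.85 = 25.412
Finch: Treynor = (21.3% − 1.2%) / 1.05 = 19.143
Highest: Cobalt (25.412).

Cobalt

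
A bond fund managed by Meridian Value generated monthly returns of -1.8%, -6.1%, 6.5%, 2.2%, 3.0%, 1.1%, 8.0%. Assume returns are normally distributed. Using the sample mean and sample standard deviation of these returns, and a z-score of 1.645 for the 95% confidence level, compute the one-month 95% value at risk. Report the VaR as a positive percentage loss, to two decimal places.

6.05

r̄ = (-1.8 − 6.1 + 6.5 + 2.2 + 3 + 1.1 + 8) / 7 = 12.90 / 7 = 1.8429%
Sample std dev = √[137.9771 / 6] = 4.7954%
VaR = −(r̄ − z·σ) = −(1.8429 − 1.645 × 4.7954) = −(-6.0455) = 6.0455%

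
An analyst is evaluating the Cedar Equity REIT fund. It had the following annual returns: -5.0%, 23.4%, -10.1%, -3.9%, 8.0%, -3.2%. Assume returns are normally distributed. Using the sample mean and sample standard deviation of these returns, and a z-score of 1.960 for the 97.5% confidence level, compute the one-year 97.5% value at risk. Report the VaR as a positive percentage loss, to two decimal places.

Mean return r̄ = 9.20 / 6 = 1.5333%
Σ(r − r̄)² = (-5 − 1.5333)² + (23.4 − 1.5333)² + (-10.1 − 1.5333)² + … = 749.9133
σ = √[749.9133 / 5] = 12.2467%
VaR = −(r̄ − z·σ) = −(1.5333 − 1.960 × 12.2467) = −(-22.4702) = 22.4702%

22.47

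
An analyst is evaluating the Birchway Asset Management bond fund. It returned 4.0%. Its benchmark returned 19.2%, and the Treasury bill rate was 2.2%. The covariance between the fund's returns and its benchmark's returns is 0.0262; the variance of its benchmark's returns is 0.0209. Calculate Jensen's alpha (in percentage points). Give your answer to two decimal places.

-19.51

β = Cov / Var = 0.0262 / 0.0209 = 1.2536
E[R] = Rf + β(Rm − Rf) = 2.2% + 1.2536 × (19.2% − 2.2%) = 23.5112%
α = Rp − E[R] = 4.0% − 23.5112% = -19.5112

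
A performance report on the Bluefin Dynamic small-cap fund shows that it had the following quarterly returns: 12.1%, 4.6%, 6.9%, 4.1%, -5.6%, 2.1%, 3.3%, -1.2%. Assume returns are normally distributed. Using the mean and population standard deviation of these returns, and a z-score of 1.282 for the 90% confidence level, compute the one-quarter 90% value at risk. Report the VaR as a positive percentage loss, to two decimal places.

3.02

Mean return μ = 26.30 / 8 = 3.2875%
Population std dev = √[193.6288 / 8] = 4.9197%
VaR = −(μ − z·σ) = −(3.2875 − 1.282 × 4.9197) = −(-3.0196) = 3.0196%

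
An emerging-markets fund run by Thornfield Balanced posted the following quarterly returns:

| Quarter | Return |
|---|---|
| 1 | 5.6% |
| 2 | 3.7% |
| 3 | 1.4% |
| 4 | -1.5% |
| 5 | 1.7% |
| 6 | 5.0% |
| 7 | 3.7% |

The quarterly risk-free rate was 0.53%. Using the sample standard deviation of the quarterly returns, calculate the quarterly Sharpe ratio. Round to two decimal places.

0.93

r̄ = (5.6 + 3.7 + 1.4 − 1.5 + 1.7 + 5 + 3.7) / 7 = 19.60 / 7 = 2.8000%
Sample std dev = √[35.9600 / 6] = 2.4481%
Sharpe = (r̄ − rf) / σ = (2.8000 − 0.53) / 2.4481 = 2.2700 / 2.4481 = 0.9272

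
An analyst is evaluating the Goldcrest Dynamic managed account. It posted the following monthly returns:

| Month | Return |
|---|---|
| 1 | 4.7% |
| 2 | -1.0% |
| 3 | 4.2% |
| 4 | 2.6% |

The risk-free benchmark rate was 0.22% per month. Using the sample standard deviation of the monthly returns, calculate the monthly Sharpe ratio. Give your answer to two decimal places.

0.93

r̄ = (4.7 − 1 + 4.2 + 2.6) / 4 = 10.50 / 4 = 2.6250%
Σ(r − r̄)² = (4.7 − 2.6250)² + (-1 − 2.6250)² + … = 19.9275
sample σ = √(19.9275 / 3) = √6.6425 = 2.5773%
Sharpe = (r̄ − rf) / σ = (2.6250 − 0.22) / 2.5773 = 2.4050 / 2.5773 = 0.9331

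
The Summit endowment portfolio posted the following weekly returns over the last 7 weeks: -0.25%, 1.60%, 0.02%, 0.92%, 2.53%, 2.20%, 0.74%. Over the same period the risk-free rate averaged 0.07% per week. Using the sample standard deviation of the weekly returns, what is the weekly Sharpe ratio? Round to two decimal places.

0.99

Mean return μ = 7.760 / 7 = 1.1086%
Σ(r − μ)² = (-0.25 − 1.1086)² + (1.6 − 1.1086)² + (0.02 − 1.1086)² + … = 6.6553
sample σ = √(6.6553 / 6) = √1.1092 = 1.0532%
Sharpe = (μ − rf) / σ = (1.1086 − 0.07) / 1.0532 = 1.0386 / 1.0532 = 0.9861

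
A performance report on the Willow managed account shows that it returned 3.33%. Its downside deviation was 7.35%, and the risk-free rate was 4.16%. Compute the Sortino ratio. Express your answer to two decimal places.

-0.11

Sortino = (Rp − Rf) / σd = (3.33% − 4.16%) / 7.35% = -0.83% / 7.35% = -0.1129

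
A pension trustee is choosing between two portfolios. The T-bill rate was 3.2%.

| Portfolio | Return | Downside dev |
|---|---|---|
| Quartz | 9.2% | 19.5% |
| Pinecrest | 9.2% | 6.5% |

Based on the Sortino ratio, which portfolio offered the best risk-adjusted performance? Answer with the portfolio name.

Pinecrest

Quartz: Sortino ratio = (9.2% − 3.2%) / 19.5% = 0.308
Pinecrest: Sortino ratio = (9.2% − 3.2%) / 6.5% = 0.923
Highest: Pinecrest (0.923).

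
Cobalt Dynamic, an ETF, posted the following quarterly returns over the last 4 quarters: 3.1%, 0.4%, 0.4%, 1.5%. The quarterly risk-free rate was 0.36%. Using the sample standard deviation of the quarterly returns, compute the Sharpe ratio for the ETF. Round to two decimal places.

0.78

μ = (3.1 + 0.4 + 0.4 + 1.5) / 4 = 1.3500%
Σ(r − μ)² = 4.8900; sample σ = √(4.8900/3) = 1.2767%
Sharpe = (μ − rf) / σ = (1.3500 − 0.36) / 1.2767 = 0.9900 / 1.2767 = 0.7754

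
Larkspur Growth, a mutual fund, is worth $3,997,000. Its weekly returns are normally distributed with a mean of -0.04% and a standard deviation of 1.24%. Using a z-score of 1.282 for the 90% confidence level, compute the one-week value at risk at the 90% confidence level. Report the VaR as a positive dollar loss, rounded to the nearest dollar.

$65,138

Return at the 90% tail: μ − z·σ = -0.04% − 1.282 × 1.24% = -0.04 − 1.58968 = -1.62968%
VaR = −(-1.62968%) × $3,997,000 = 1.62968% × $3,997,000 = $65,138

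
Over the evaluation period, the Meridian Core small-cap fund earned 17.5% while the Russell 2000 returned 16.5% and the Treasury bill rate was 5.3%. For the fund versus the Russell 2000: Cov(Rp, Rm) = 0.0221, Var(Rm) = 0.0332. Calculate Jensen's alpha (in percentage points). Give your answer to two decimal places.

β = Cov / Var = 0.0221 / 0.0332 = 0.6657
E[R] = Rf + β(Rm − Rf) = 5.3% + 0.6657 × (16.5% − 5.3%) = 12.7558%
α = Rp − E[R] = 17.5% − 12.7558% = 4.7442

4.74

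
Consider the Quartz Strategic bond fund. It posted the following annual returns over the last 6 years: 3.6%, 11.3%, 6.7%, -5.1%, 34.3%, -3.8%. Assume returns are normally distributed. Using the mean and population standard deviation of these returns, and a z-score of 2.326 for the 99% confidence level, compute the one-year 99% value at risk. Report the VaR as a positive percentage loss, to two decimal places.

r̄ = (3.6 + 11.3 + 6.7 − 5.1 + 34.3 − 3.8) / 6 = 47.00 / 6 = 7.8333%
Σ(r − r̄)² = (3.6 − 7.8333)² + (11.3 − 7.8333)² + (6.7 − 7.8333)² + … = 1034.3133
population σ = √(1034.3133 / 6) = √172.3856 = 13.1296%
VaR = −(r̄ − z·σ) = −(7.8333 − 2.326 × 13.1296) = −(-22.7061) = 22.7061%

22.71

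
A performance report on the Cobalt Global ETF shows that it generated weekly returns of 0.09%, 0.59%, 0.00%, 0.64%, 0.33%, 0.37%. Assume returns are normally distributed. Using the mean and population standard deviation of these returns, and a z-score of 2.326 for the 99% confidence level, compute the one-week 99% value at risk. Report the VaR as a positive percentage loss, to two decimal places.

r̄ = (0.09 + 0.59 + 0 + 0.64 + 0.33 + 0.37) / 6 = 2.020 / 6 = 0.3367%
Population std dev = √[0.3315 / 6] = 0.2351%
VaR = −(r̄ − z·σ) = −(0.3367 − 2.326 × 0.2351) = −(-0.2101) = 0.2101%

0.21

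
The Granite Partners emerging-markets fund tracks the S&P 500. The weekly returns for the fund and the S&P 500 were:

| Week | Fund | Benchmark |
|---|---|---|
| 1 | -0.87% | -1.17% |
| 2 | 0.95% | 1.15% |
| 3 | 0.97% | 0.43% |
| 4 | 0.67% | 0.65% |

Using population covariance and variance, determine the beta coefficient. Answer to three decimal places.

0.831

r̄p = 0.4300%,  r̄m = 0.2650%
Cov = Σ(rp − r̄p)(rm − r̄m) / 4 = 0.6268
Var(rm) = Σ(rm − r̄m)² / 4 = 0.7545
β = Cov / Var = 0.6268 / 0.7545 = 0.8307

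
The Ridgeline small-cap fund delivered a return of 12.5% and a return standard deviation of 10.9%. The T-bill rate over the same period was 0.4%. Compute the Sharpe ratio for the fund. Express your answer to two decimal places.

1.11

Sharpe = (Rp − Rf) / σp = (12.5% − 0.4%) / 10.9% = 12.10% / 10.9% = 1.1101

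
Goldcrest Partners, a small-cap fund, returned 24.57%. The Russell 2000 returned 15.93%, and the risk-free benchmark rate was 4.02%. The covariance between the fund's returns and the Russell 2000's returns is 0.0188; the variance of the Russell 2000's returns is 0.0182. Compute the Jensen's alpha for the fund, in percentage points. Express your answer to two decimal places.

8.25

β = Cov / Var = 0.0188 / 0.0182 = 1.0330
E[R] = Rf + β(Rm − Rf) = 4.02% + 1.0330 × (15.93% − 4.02%) = 16.3230%
α = Rp − E[R] = 24.57% − 16.3230% = 8.2470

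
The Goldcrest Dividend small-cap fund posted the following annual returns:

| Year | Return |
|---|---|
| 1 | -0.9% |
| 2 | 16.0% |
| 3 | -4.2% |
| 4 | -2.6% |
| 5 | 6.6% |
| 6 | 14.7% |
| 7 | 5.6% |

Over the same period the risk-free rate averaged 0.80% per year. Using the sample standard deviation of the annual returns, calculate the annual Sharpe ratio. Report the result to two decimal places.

r̄ = (-0.9 + 16 − 4.2 − 2.6 + 6.6 + 14.7 + 5.6) / 7 = 5.0286%
Sample σ = √[Σ(r − r̄)² / 6] = √[395.2143 / 6] = √65.8691 = 8.1160%
Sharpe = (r̄ − rf) / σ = (5.0286 − 0.8) / 8.1160 = 4.2286 / 8.1160 = 0.5210

0.52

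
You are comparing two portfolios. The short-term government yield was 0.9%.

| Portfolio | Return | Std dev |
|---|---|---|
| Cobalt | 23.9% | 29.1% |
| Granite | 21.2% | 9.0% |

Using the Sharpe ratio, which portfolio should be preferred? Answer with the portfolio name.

Cobalt: Sharpe ratio = (23.9% − 0.9%) / 29.1% = 0.790
Granite: Sharpe ratio = (21.2% − 0.9%) / 9.0% = 2.256
Highest: Granite (2.256).

Granite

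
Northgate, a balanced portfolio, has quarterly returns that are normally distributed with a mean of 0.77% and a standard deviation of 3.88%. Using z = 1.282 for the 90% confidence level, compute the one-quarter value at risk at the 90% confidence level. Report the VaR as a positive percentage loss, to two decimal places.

4.20

VaR (as % loss) = −(μ − z·σ) = −(0.77% − 1.282 × 3.88%) = −(-4.20416%) = 4.20416%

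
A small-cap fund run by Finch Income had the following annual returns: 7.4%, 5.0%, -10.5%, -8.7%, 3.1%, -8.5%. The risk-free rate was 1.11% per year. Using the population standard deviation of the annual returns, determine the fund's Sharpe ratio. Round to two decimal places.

Mean return r̄ = -12.20 / 6 = -2.0333%
Σ(r − r̄)² = 322.7533; population σ = √(322.7533/6) = 7.3343%
Sharpe = (r̄ − rf) / σ = (-2.0333 − 1.11) / 7.3343 = -3.1433 / 7.3343 = -0.4286

-0.43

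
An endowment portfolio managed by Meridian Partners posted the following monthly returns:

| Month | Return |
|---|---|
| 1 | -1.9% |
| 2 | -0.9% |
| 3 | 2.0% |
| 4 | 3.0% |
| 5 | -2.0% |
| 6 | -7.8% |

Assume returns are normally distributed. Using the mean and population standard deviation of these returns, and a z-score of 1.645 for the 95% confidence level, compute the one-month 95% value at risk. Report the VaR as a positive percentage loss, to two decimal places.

6.99

r̄ = (-1.9 − 0.9 + 2 + 3 − 2 − 7.8) / 6 = -1.2667%
Σ(r − r̄)² = 72.6333; population σ = √(72.6333/6) = 3.4793%
VaR = −(r̄ − z·σ) = −(-1.2667 − 1.645 × 3.4793) = −(-6.9901) = 6.9901%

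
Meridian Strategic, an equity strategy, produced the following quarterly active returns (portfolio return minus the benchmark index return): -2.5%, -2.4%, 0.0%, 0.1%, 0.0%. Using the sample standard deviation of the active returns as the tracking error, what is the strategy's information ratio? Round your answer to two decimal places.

-0.71

r̄ = (-2.5 − 2.4 + 0 + 0.1 + 0) / 5 = -4.80 / 5 = -0.9600%
Σ(r − r̄)² = 7.4120; sample σ = √(7.4120/4) = 1.3612%
IR = r̄ / tracking error = -0.9600 / 1.3612 = -0.7053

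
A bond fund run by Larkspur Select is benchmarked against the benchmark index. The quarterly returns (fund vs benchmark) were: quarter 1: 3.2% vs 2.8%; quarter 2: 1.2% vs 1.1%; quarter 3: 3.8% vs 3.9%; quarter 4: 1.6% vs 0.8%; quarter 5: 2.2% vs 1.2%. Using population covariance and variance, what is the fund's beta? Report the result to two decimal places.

r̄p = 2.4000%,  r̄m = 1.9600%
Cov = Σ(rp − r̄p)(rm − r̄m) / 5 = 1.1000
Var(rm) = Σ(rm − r̄m)² / 5 = 1.4264
β = Cov / Var = 1.1000 / 1.4264 = 0.7712

0.77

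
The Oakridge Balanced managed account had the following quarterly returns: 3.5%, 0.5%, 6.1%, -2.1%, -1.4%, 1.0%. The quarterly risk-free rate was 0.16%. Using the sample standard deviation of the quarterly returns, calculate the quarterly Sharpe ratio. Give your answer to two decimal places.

r̄ = (3.5 + 0.5 + 6.1 − 2.1 − 1.4 + 1) / 6 = 1.2667%
Sample std dev = √[47.4533 / 5] = 3.0807%
Sharpe = (r̄ − rf) / σ = (1.2667 − 0.16) / 3.0807 = 1.1067 / 3.0807 = 0.3592

0.36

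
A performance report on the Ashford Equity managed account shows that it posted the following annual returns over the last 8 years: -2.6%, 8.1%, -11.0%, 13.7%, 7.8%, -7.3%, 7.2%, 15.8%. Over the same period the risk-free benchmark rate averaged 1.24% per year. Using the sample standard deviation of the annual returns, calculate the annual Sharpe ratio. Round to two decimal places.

0.28

r̄ = (-2.6 + 8.1 − 11 + 13.7 + 7.8 − 7.3 + 7.2 + 15.8) / 8 = 31.70 / 8 = 3.9625%
Sample σ = √[Σ(r − r̄)² / 7] = √[671.0588 / 7] = √95.8655 = 9.7911%
Sharpe = (r̄ − rf) / σ = (3.9625 − 1.24) / 9.7911 = 2.7225 / 9.7911 = 0.2781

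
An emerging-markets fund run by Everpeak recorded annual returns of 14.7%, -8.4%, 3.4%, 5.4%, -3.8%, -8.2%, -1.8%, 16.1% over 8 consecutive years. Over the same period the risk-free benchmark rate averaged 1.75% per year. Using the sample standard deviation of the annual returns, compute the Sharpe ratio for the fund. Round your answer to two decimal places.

r̄ = (14.7 − 8.4 + 3.4 + 5.4 − 3.8 − 8.2 − 1.8 + 16.1) / 8 = 17.40 / 8 = 2.1750%
Sample σ = √[Σ(r − r̄)² / 7] = √[633.6550 / 7] = √90.5221 = 9.5143%
Sharpe = (r̄ − rf) / σ = (2.1750 − 1.75) / 9.5143 = 0.4250 / 9.5143 = 0.0447

0.04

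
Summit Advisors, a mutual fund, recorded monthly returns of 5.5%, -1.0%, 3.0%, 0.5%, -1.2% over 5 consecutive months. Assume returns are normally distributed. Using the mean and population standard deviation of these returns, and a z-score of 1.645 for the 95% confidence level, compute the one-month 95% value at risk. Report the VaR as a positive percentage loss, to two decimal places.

2.85

Mean return μ = 6.80 / 5 = 1.3600%
Population std dev = √[32.6920 / 5] = 2.5570%
VaR = −(μ − z·σ) = −(1.3600 − 1.645 × 2.5570) = −(-2.8463) = 2.8463%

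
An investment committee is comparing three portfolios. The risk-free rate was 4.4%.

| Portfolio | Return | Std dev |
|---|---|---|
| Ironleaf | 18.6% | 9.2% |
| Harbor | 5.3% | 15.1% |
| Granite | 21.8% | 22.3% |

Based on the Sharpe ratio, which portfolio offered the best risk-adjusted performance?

Ironleaf

Ironleaf: Sharpe ratio = (18.6% − 4.4%) / 9.2% = 1.543
Harbor: Sharpe ratio = (5.3% − 4.4%) / 15.1% = 0.060
Granite: Sharpe ratio = (21.8% − 4.4%) / 22.3% = 0.780
Highest: Ironleaf (1.543).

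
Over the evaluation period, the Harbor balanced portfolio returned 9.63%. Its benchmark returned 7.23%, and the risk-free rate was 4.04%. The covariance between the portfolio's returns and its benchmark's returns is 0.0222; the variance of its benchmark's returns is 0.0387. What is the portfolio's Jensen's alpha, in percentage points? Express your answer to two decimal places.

3.76

β = Cov / Var = 0.0222 / 0.0387 = 0.5736
E[R] = Rf + β(Rm − Rf) = 4.04% + 0.5736 × (7.23% − 4.04%) = 5.8698%
α = Rp − E[R] = 9.63% − 5.8698% = 3.7602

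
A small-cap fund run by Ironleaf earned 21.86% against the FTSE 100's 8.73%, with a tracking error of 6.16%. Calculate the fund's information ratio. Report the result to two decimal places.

2.13

IR = (Rp − Rb) / TE = (21.86% − 8.73%) / 6.16% = 13.13% / 6.16% = 2.1315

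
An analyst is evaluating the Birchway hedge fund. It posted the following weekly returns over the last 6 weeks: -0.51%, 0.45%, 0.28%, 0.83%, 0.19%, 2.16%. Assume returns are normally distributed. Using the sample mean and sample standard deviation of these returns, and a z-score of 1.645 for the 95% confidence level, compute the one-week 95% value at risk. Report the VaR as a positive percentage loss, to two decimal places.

Mean return r̄ = 3.400 / 6 = 0.5667%
Sample σ = √[Σ(r − r̄)² / 5] = √[4.0049 / 5] = √0.8010 = 0.8950%
VaR = −(r̄ − z·σ) = −(0.5667 − 1.645 × 0.8950) = −(-0.9056) = 0.9056%

0.91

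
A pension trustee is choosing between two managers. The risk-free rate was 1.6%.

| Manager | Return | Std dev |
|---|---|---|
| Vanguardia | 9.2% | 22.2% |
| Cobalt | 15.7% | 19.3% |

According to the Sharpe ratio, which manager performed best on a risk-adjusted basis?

Cobalt

Vanguardia: Sharpe ratio = (9.2% − 1.6%) / 22.2% = 0.342
Cobalt: Sharpe ratio = (15.7% − 1.6%) / 19.3% = 0.731
Highest: Cobalt (0.731).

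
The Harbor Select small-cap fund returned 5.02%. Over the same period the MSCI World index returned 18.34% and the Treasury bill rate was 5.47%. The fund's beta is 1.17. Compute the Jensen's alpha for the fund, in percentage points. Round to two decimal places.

-15.51

CAPM expected return = Rf + β(Rm − Rf) = 5.47% + 1.17 × (18.34% − 5.47%) = 5.47 + 1.17 × 12.87 = 20.5279%
Jensen's α = Rp − E[R] = 5.02% − 20.5279% = -15.5079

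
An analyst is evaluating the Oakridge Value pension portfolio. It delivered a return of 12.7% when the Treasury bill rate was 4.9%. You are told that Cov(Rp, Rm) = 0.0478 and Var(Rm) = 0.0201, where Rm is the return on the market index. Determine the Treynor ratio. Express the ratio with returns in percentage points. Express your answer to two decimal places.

3.28

β = Cov / Var = 0.0478 / 0.0201 = 2.3781
Treynor = (Rp − Rf) / β = (12.7% − 4.9%) / 2.3781 = 7.80 / 2.3781 = 3.2799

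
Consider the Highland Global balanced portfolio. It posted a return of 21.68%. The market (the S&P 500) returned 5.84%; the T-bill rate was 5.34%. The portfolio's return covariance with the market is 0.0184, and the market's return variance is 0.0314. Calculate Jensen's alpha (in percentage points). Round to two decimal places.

16.05

β = Cov / Var = 0.0184 / 0.0314 = 0.5860
E[R] = Rf + β(Rm − Rf) = 5.34% + 0.5860 × (5.84% − 5.34%) = 5.6330%
α = Rp − E[R] = 21.68% − 5.6330% = 16.0470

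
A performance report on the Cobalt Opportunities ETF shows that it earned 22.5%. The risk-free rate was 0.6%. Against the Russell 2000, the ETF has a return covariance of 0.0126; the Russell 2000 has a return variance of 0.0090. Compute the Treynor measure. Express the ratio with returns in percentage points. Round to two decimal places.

β = Cov / Var = 0.0126 / 0.0090 = 1.4000
Treynor = (Rp − Rf) / β = (22.5% − 0.6%) / 1.4000 = 21.90 / 1.4000 = 15.6429

15.64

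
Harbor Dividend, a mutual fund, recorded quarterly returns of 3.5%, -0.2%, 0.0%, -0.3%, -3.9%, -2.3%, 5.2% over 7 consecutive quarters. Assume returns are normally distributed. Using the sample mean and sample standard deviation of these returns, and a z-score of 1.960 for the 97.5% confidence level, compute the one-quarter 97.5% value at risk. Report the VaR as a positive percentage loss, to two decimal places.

5.88

Mean return r̄ = 2.00 / 7 = 0.2857%
Σ(r − r̄)² = (3.5 − 0.2857)² + (-0.2 − 0.2857)² + (0 − 0.2857)² + … = 59.3486
σ = √[59.3486 / 6] = 3.1451%
VaR = −(r̄ − z·σ) = −(0.2857 − 1.960 × 3.1451) = −(-5.8787) = 5.8787%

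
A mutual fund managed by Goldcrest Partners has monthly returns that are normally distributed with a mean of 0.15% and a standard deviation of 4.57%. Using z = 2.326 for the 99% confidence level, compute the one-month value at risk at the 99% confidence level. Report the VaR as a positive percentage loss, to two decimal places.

VaR (as % loss) = −(μ − z·σ) = −(0.15% − 2.326 × 4.57%) = −(-10.47982%) = 10.47982%

10.48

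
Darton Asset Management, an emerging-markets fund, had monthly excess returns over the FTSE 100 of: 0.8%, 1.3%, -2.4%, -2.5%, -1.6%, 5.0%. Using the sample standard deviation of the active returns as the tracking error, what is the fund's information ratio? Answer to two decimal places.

0.03

r̄ = (0.8 + 1.3 − 2.4 − 2.5 − 1.6 + 5) / 6 = 0.60 / 6 = 0.1000%
Σ(r − r̄)² = (0.8 − 0.1000)² + (1.3 − 0.1000)² + … = 41.8400
sample σ = √(41.8400 / 5) = √8.3680 = 2.8927%
IR = r̄ / tracking error = 0.1000 / 2.8927 = 0.0346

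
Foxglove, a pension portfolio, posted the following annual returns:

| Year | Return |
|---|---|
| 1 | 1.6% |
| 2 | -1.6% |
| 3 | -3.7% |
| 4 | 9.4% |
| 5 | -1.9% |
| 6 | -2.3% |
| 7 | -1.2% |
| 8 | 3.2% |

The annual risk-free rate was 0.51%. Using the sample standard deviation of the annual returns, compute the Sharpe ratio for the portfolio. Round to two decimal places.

-0.02

r̄ = (1.6 − 1.6 − 3.7 + 9.4 − 1.9 − 2.3 − 1.2 + 3.2) / 8 = 3.50 / 8 = 0.4375%
Sample std dev = √[126.2188 / 7] = 4.2463%
Sharpe = (r̄ − rf) / σ = (0.4375 − 0.51) / 4.2463 = -0.0725 / 4.2463 = -0.0171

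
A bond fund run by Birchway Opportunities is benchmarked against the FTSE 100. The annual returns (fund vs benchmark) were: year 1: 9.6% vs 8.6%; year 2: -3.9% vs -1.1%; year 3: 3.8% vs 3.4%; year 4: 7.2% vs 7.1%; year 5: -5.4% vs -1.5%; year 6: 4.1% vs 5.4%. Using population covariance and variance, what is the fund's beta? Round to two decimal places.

r̄p = 2.5667%,  r̄m = 3.6500%
Cov = Σ(rp − r̄p)(rm − r̄m) / 6 = 20.8200
Var(rm) = Σ(rm − r̄m)² / 6 = 14.7692
β = Cov / Var = 20.8200 / 14.7692 = 1.4097

1.41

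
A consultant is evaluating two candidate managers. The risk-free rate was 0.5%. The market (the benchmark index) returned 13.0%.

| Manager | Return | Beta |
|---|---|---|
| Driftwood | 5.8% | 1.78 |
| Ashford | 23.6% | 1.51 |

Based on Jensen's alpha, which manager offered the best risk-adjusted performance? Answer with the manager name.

Driftwood: α = 5.8% − [0.5% + 1.78 × (13.0% − 0.5%)] = -16.950
Ashford: α = 23.6% − [0.5% + 1.51 × (13.0% − 0.5%)] = 4.225
Highest: Ashford (4.225).

Ashford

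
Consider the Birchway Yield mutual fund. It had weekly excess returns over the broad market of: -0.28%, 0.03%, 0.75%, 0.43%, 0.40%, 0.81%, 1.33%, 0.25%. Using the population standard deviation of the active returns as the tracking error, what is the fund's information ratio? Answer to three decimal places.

r̄ = (-0.28 + 0.03 + 0.75 + 0.43 + 0.4 + 0.81 + 1.33 + 0.25) / 8 = 3.720 / 8 = 0.4650%
Σ(r − r̄)² = (-0.28 − 0.4650)² + (0.03 − 0.4650)² + … = 1.7444
population σ = √(1.7444 / 8) = √0.2181 = 0.4670%
IR = r̄ / tracking error = 0.4650 / 0.4670 = 0.9957

0.996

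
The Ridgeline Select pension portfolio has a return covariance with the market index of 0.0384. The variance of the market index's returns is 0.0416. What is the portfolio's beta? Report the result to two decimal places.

0.92

β = Cov(Rp, Rm) / Var(Rm) = 0.0384 / 0.0416 = 0.9231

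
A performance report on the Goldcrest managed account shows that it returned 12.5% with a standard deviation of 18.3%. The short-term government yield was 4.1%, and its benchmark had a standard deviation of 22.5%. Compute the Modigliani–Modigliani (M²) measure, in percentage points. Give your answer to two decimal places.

Sharpe = (Rp − Rf) / σp = (12.5% − 4.1%) / 18.3% = 0.4590
M² = Rf + Sharpe × σm = 4.1% + 0.4590 × 22.5% = 14.4275%

14.43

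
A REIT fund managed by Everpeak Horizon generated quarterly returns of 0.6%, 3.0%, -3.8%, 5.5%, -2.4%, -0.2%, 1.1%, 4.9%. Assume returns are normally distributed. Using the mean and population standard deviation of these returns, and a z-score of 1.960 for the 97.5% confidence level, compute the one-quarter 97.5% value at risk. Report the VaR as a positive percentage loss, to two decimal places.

μ = (0.6 + 3 − 3.8 + 5.5 − 2.4 − 0.2 + 1.1 + 4.9) / 8 = 1.0875%
Population σ = √[Σ(r − μ)² / 8] = √[75.6088 / 8] = √9.4511 = 3.0743%
VaR = −(μ − z·σ) = −(1.0875 − 1.960 × 3.0743) = −(-4.9381) = 4.9381%

4.94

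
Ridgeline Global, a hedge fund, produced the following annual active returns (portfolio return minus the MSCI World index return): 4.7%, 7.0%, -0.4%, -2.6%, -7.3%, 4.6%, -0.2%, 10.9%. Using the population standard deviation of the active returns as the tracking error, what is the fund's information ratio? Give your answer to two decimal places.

0.38

r̄ = (4.7 + 7 − 0.4 − 2.6 − 7.3 + 4.6 − 0.2 + 10.9) / 8 = 16.70 / 8 = 2.0875%
Population std dev = √[236.4488 / 8] = 5.4366%
IR = r̄ / tracking error = 2.0875 / 5.4366 = 0.3840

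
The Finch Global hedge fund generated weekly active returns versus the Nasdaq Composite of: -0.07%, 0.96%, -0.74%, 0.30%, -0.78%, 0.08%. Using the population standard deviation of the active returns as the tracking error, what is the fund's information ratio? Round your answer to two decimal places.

r̄ = (-0.07 + 0.96 − 0.74 + 0.3 − 0.78 + 0.08) / 6 = -0.0417%
Σ(r − r̄)² = (-0.07 − (-0.0417))² + (0.96 − (-0.0417))² + … = 2.1685
σ = √[2.1685 / 6] = 0.6012%
IR = r̄ / tracking error = -0.0417 / 0.6012 = -0.0694

-0.07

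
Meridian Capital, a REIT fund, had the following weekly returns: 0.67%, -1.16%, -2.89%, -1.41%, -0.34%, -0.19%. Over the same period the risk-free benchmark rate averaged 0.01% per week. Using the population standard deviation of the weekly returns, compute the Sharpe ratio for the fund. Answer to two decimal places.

-0.80

Mean return r̄ = -5.320 / 6 = -0.8867%
Σ(r − r̄)² = (0.67 − (-0.8867))² + (-1.16 − (-0.8867))² + … = 7.5693
σ = √[7.5693 / 6] = 1.1232%
Sharpe = (r̄ − rf) / σ = (-0.8867 − 0.01) / 1.1232 = -0.8967 / 1.1232 = -0.7983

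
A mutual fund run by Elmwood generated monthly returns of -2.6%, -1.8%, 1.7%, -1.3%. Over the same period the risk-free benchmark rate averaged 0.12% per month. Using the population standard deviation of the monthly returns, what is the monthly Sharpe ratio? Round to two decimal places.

r̄ = (-2.6 − 1.8 + 1.7 − 1.3) / 4 = -4.00 / 4 = -1.0000%
Population std dev = √[10.5800 / 4] = 1.6263%
Sharpe = (r̄ − rf) / σ = (-1.0000 − 0.12) / 1.6263 = -1.1200 / 1.6263 = -0.6887

-0.69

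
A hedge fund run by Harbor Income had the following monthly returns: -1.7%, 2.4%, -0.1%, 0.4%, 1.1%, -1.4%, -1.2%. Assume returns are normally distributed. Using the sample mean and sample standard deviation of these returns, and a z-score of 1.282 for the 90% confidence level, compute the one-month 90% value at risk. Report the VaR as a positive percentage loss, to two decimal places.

r̄ = (-1.7 + 2.4 − 0.1 + 0.4 + 1.1 − 1.4 − 1.2) / 7 = -0.50 / 7 = -0.0714%
Sample std dev = √[13.3943 / 6] = 1.4941%
VaR = −(r̄ − z·σ) = −(-0.0714 − 1.282 × 1.4941) = −(-1.9868) = 1.9868%

1.99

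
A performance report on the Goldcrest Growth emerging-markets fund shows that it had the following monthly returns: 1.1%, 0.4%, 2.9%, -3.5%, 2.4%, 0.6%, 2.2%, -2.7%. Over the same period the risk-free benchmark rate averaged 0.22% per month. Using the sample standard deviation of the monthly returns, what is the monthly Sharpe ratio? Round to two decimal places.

Mean return μ = 3.40 / 8 = 0.4250%
Σ(r − μ)² = (1.1 − 0.4250)² + (0.4 − 0.4250)² + … = 38.8350
σ = √[38.8350 / 7] = 2.3554%
Sharpe = (μ − rf) / σ = (0.4250 − 0.22) / 2.3554 = 0.2050 / 2.3554 = 0.0870

0.09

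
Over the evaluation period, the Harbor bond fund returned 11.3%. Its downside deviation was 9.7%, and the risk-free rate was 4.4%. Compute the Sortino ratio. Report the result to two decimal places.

Sortino = (Rp − Rf) / σd = (11.3% − 4.4%) / 9.7% = 6.90% / 9.7% = 0.7113

0.71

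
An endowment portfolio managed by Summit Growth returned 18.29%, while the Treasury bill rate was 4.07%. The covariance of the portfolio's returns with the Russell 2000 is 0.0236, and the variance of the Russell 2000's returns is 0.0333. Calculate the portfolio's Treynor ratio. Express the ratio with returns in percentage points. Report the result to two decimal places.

β = Cov / Var = 0.0236 / 0.0333 = 0.7087
Treynor = (Rp − Rf) / β = (18.29% − 4.07%) / 0.7087 = 14.22 / 0.7087 = 20.0649

20.06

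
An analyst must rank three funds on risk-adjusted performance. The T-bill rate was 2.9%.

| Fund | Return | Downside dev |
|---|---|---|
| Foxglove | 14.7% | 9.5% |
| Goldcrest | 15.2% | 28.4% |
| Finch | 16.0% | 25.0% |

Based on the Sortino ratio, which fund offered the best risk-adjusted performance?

Foxglove

Foxglove: Sortino ratio = (14.7% − 2.9%) / 9.5% = 1.242
Goldcrest: Sortino ratio = (15.2% − 2.9%) / 28.4% = 0.433
Finch: Sortino ratio = (16.0% − 2.9%) / 25.0% = 0.524
Highest: Foxglove (1.242).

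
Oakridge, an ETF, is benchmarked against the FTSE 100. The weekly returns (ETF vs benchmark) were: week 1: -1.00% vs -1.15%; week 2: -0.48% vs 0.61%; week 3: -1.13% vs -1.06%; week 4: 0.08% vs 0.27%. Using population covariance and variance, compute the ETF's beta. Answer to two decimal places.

r̄p = -0.6325%,  r̄m = -0.3325%
Cov = Σ(rp − r̄p)(rm − r̄m) / 4 = 0.3088
Var(rm) = Σ(rm − r̄m)² / 4 = 0.6122
β = Cov / Var = 0.3088 / 0.6122 = 0.5044

0.50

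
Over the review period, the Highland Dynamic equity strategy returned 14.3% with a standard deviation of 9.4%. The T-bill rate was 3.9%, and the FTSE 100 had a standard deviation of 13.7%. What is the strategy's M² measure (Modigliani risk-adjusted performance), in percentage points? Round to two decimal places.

Sharpe = (Rp − Rf) / σp = (14.3% − 3.9%) / 9.4% = 1.1064
M² = Rf + Sharpe × σm = 3.9% + 1.1064 × 13.7% = 19.0577%

19.06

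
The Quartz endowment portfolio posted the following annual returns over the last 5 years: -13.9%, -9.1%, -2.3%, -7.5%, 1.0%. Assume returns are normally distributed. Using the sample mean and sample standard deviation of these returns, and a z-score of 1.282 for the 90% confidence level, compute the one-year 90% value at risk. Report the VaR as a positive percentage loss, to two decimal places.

13.84

r̄ = (-13.9 − 9.1 − 2.3 − 7.5 + 1) / 5 = -6.3600%
Σ(r − r̄)² = 136.3120; sample σ = √(136.3120/4) = 5.8376%
VaR = −(r̄ − z·σ) = −(-6.3600 − 1.282 × 5.8376) = −(-13.8438) = 13.8438%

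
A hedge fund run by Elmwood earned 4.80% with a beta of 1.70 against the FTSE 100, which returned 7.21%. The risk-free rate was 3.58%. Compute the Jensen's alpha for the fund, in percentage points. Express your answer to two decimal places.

-4.95

CAPM expected return = Rf + β(Rm − Rf) = 3.58% + 1.70 × (7.21% − 3.58%) = 3.58 + 1.70 × 3.63 = 9.7510%
Jensen's α = Rp − E[R] = 4.80% − 9.7510% = -4.9510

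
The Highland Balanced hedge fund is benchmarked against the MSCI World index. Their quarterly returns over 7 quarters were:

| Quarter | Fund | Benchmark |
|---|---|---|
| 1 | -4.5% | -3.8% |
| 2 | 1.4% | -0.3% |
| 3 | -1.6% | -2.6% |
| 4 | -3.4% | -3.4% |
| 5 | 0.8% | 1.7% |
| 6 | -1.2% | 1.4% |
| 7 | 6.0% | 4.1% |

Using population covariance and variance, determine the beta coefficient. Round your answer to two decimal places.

1.04

r̄p = -0.3571%,  r̄m = -0.4143%
Cov = Σ(rp − r̄p)(rm − r̄m) / 7 = 7.9492
Var(rm) = Σ(rm − r̄m)² / 7 = 7.6155
β = Cov / Var = 7.9492 / 7.6155 = 1.0438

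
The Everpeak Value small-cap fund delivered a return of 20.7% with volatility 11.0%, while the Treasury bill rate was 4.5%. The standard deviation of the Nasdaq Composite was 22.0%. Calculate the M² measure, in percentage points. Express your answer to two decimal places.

Sharpe = (Rp − Rf) / σp = (20.7% − 4.5%) / 11.0% = 1.4727
M² = Rf + Sharpe × σm = 4.5% + 1.4727 × 22.0% = 36.8994%

36.90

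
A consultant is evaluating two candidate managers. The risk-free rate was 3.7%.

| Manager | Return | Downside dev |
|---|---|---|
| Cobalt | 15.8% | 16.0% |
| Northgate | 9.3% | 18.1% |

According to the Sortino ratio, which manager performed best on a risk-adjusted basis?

Cobalt

Cobalt: Sortino ratio = (15.8% − 3.7%) / 16.0% = 0.756
Northgate: Sortino ratio = (9.3% − 3.7%) / 18.1% = 0.309
Highest: Cobalt (0.756).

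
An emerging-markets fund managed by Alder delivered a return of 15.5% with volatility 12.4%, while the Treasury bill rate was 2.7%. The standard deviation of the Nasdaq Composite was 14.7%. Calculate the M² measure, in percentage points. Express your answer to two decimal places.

Sharpe = (Rp − Rf) / σp = (15.5% − 2.7%) / 12.4% = 1.0323
M² = Rf + Sharpe × σm = 2.7% + 1.0323 × 14.7% = 17.8748%

17.87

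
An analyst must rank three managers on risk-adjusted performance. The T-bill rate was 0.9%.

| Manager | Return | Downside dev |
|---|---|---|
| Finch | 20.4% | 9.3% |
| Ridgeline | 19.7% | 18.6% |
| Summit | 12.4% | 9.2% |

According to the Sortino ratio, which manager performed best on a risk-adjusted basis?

Finch: Sortino ratio = (20.4% − 0.9%) / 9.3% = 2.097
Ridgeline: Sortino ratio = (19.7% − 0.9%) / 18.6% = 1.011
Summit: Sortino ratio = (12.4% − 0.9%) / 9.2% = 1.250
Highest: Finch (2.097).

Finch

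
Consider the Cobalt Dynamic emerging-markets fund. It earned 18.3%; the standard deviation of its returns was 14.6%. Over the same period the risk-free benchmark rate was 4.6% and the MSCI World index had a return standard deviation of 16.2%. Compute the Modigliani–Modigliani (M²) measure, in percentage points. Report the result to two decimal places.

19.80

Sharpe = (Rp − Rf) / σp = (18.3% − 4.6%) / 14.6% = 0.9384
M² = Rf + Sharpe × σm = 4.6% + 0.9384 × 16.2% = 19.8021%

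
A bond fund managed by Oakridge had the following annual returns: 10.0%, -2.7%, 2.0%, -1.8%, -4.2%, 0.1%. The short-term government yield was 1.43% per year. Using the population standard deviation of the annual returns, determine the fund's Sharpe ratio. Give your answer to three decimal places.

Mean return r̄ = 3.40 / 6 = 0.5667%
Σ(r − r̄)² = (10 − 0.5667)² + (-2.7 − 0.5667)² + (2 − 0.5667)² + … = 130.2533
population σ = √(130.2533 / 6) = √21.7089 = 4.6593%
Sharpe = (r̄ − rf) / σ = (0.5667 − 1.43) / 4.6593 = -0.8633 / 4.6593 = -0.1853

-0.185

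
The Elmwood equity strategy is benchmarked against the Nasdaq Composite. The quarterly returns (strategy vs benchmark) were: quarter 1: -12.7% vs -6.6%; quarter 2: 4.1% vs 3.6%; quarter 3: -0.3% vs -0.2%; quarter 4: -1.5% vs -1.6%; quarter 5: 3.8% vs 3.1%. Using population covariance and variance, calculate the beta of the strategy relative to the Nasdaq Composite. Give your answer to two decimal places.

r̄p = -1.3200%,  r̄m = -0.3400%
Cov = Σ(rp − r̄p)(rm − r̄m) / 5 = 22.1152
Var(rm) = Σ(rm − r̄m)² / 5 = 13.6304
β = Cov / Var = 22.1152 / 13.6304 = 1.6225

1.62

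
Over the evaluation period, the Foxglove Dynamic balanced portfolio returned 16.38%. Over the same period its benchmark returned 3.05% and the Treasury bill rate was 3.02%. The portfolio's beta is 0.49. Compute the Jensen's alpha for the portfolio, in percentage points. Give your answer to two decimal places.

CAPM expected return = Rf + β(Rm − Rf) = 3.02% + 0.49 × (3.05% − 3.02%) = 3.02 + 0.49 × 0.03 = 3.0347%
Jensen's α = Rp − E[R] = 16.38% − 3.0347% = 13.3453

13.35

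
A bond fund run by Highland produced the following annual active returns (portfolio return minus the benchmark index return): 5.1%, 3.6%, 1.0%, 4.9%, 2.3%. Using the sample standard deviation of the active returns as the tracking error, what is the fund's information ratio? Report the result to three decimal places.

r̄ = (5.1 + 3.6 + 1 + 4.9 + 2.3) / 5 = 3.3800%
Σ(r − r̄)² = (5.1 − 3.3800)² + (3.6 − 3.3800)² + … = 12.1480
sample σ = √(12.1480 / 4) = √3.0370 = 1.7427%
IR = r̄ / tracking error = 3.3800 / 1.7427 = 1.9395

1.940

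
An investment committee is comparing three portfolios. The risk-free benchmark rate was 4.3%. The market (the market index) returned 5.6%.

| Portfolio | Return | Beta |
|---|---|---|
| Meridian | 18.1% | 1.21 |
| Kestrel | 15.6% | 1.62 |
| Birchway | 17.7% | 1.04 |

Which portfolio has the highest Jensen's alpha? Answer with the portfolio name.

Meridian: α = 18.1% − [4.3% + 1.21 × (5.6% − 4.3%)] = 12.227
Kestrel: α = 15.6% − [4.3% + 1.62 × (5.6% − 4.3%)] = 9.194
Birchway: α = 17.7% − [4.3% + 1.04 × (5.6% − 4.3%)] = 12.048
Highest: Meridian (12.227).

Meridian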